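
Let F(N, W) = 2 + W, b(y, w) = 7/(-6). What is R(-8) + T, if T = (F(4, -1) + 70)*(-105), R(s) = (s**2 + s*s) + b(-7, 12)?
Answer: -43969/6 ≈ -7328.2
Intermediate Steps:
b(y, w) = -7/6 (b(y, w) = 7*(-1/6) = -7/6)
R(s) = -7/6 + 2*s**2 (R(s) = (s**2 + s*s) - 7/6 = (s**2 + s**2) - 7/6 = 2*s**2 - 7/6 = -7/6 + 2*s**2)
T = -7455 (T = ((2 - 1) + 70)*(-105) = (1 + 70)*(-105) = 71*(-105) = -7455)
R(-8) + T = (-7/6 + 2*(-8)**2) - 7455 = (-7/6 + 2*64) - 7455 = (-7/6 + 128) - 7455 = 761/6 - 7455 = -43969/6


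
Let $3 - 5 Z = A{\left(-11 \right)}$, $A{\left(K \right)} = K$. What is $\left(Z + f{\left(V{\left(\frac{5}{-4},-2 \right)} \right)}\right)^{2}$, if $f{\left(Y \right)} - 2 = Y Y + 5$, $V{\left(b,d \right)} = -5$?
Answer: $\frac{30276}{25} \approx 1211.0$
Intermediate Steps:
$Z = \frac{14}{5}$ ($Z = \frac{3}{5} - - \frac{11}{5} = \frac{3}{5} + \frac{11}{5} = \frac{14}{5} \approx 2.8$)
$f{\left(Y \right)} = 7 + Y^{2}$ ($f{\left(Y \right)} = 2 + \left(Y Y + 5\right) = 2 + \left(Y^{2} + 5\right) = 2 + \left(5 + Y^{2}\right) = 7 + Y^{2}$)
$\left(Z + f{\left(V{\left(\frac{5}{-4},-2 \right)} \right)}\right)^{2} = \left(\frac{14}{5} + \left(7 + \left(-5\right)^{2}\right)\right)^{2} = \left(\frac{14}{5} + \left(7 + 25\right)\right)^{2} = \left(\frac{14}{5} + 32\right)^{2} = \left(\frac{174}{5}\right)^{2} = \frac{30276}{25}$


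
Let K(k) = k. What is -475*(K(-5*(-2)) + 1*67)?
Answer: -36575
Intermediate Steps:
-475*(K(-5*(-2)) + 1*67) = -475*(-5*(-2) + 1*67) = -475*(10 + 67) = -475*77 = -36575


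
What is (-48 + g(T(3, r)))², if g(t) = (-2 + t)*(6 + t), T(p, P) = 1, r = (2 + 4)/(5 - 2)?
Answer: 3025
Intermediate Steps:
r = 2 (r = 6/3 = 6*(⅓) = 2)
(-48 + g(T(3, r)))² = (-48 + (-12 + 1² + 4*1))² = (-48 + (-12 + 1 + 4))² = (-48 - 7)² = (-55)² = 3025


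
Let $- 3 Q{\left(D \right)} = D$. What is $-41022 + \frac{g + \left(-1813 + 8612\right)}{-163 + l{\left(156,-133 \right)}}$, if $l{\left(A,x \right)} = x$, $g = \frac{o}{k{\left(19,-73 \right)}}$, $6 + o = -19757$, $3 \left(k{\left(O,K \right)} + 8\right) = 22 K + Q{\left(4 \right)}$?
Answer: $- \frac{59458905901}{1448624} \approx -41045.0$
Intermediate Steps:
$Q{\left(D \right)} = - \frac{D}{3}$
$k{\left(O,K \right)} = - \frac{76}{9} + \frac{22 K}{3}$ ($k{\left(O,K \right)} = -8 + \frac{22 K - \frac{4}{3}}{3} = -8 + \frac{- \frac{4}{3} + 22 K}{3} = -8 + \left(- \frac{4}{9} + \frac{22 K}{3}\right) = - \frac{76}{9} + \frac{22 K}{3}$)
$o = -19763$ ($o = -6 - 19757 = -19763$)
$g = \frac{177867}{4894}$ ($g = - \frac{19763}{- \frac{76}{9} + \frac{22}{3} \left(-73\right)} = - \frac{19763}{- \frac{76}{9} - \frac{1606}{3}} = - \frac{19763}{- \frac{4894}{9}} = \left(-19763\right) \left(- \frac{9}{4894}\right) = \frac{177867}{4894} \approx 36.344$)
$-41022 + \frac{g + \left(-1813 + 8612\right)}{-163 + l{\left(156,-133 \right)}} = -41022 + \frac{\frac{177867}{4894} + \left(-1813 + 8612\right)}{-163 - 133} = -41022 + \frac{\frac{177867}{4894} + 6799}{-296} = -41022 + \frac{33452173}{4894} \left(- \frac{1}{296}\right) = -41022 - \frac{33452173}{1448624} = - \frac{59458905901}{1448624}$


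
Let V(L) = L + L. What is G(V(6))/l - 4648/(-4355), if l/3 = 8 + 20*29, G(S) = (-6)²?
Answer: 232107/213395 ≈ 1.0877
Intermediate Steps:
V(L) = 2*L
G(S) = 36
l = 1764 (l = 3*(8 + 20*29) = 3*(8 + 580) = 3*588 = 1764)
G(V(6))/l - 4648/(-4355) = 36/1764 - 4648/(-4355) = 36*(1/1764) - 4648*(-1/4355) = 1/49 + 4648/4355 = 232107/213395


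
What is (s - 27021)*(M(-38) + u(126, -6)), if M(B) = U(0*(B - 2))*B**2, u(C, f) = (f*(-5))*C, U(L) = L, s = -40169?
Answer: -253978200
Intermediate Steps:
u(C, f) = -5*C*f (u(C, f) = (-5*f)*C = -5*C*f)
M(B) = 0 (M(B) = (0*(B - 2))*B**2 = (0*(-2 + B))*B**2 = 0*B**2 = 0)
(s - 27021)*(M(-38) + u(126, -6)) = (-40169 - 27021)*(0 - 5*126*(-6)) = -67190*(0 + 3780) = -67190*3780 = -253978200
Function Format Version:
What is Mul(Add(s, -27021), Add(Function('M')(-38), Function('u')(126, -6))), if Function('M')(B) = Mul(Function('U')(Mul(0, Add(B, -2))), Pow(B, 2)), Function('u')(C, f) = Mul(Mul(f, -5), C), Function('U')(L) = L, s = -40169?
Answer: -253978200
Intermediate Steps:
Function('u')(C, f) = Mul(-5, C, f) (Function('u')(C, f) = Mul(Mul(-5, f), C) = Mul(-5, C, f))
Function('M')(B) = 0 (Function('M')(B) = Mul(Mul(0, Add(B, -2)), Pow(B, 2)) = Mul(Mul(0, Add(-2, B)), Pow(B, 2)) = Mul(0, Pow(B, 2)) = 0)
Mul(Add(s, -27021), Add(Function('M')(-38), Function('u')(126, -6))) = Mul(Add(-40169, -27021), Add(0, Mul(-5, 126, -6))) = Mul(-67190, Add(0, 3780)) = Mul(-67190, 3780) = -253978200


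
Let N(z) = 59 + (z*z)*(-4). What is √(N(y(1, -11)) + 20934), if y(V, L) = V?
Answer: √20989 ≈ 144.88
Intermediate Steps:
N(z) = 59 - 4*z² (N(z) = 59 + z²*(-4) = 59 - 4*z²)
√(N(y(1, -11)) + 20934) = √((59 - 4*1²) + 20934) = √((59 - 4*1) + 20934) = √((59 - 4) + 20934) = √(55 + 20934) = √20989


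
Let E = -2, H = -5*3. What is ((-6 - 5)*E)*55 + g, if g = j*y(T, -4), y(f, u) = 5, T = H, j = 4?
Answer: 1230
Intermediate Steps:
H = -15
T = -15
g = 20 (g = 4*5 = 20)
((-6 - 5)*E)*55 + g = ((-6 - 5)*(-2))*55 + 20 = -11*(-2)*55 + 20 = 22*55 + 20 = 1210 + 20 = 1230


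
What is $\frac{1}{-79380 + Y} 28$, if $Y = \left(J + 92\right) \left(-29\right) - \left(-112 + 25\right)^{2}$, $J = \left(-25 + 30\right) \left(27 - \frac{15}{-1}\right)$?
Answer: $- \frac{28}{95707} \approx -0.00029256$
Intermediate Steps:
$J = 210$ ($J = 5 \left(27 - -15\right) = 5 \left(27 + 15\right) = 5 \cdot 42 = 210$)
$Y = -16327$ ($Y = \left(210 + 92\right) \left(-29\right) - \left(-112 + 25\right)^{2} = 302 \left(-29\right) - \left(-87\right)^{2} = -8758 - 7569 = -16327$)
$\frac{1}{-79380 + Y} 28 = \frac{1}{-79380 - 16327} \cdot 28 = \frac{1}{-95707} \cdot 28 = \left(- \frac{1}{95707}\right) 28 = - \frac{28}{95707}$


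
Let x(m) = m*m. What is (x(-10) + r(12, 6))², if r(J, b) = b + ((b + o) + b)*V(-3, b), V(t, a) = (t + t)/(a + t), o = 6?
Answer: 4900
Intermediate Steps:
x(m) = m²
V(t, a) = 2*t/(a + t) (V(t, a) = (2*t)/(a + t) = 2*t/(a + t))
r(J, b) = b - 6*(6 + 2*b)/(-3 + b) (r(J, b) = b + ((b + 6) + b)*(2*(-3)/(b - 3)) = b + ((6 + b) + b)*(2*(-3)/(-3 + b)) = b + (6 + 2*b)*(-6/(-3 + b)) = b - 6*(6 + 2*b)/(-3 + b))
(x(-10) + r(12, 6))² = ((-10)² + (-36 + 6² - 15*6)/(-3 + 6))² = (100 + (-36 + 36 - 90)/3)² = (100 + (⅓)*(-90))² = (100 - 30)² = 70² = 4900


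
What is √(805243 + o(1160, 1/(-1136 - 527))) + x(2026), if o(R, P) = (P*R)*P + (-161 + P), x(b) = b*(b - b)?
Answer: √2226509821155/1663 ≈ 897.26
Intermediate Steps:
x(b) = 0 (x(b) = b*0 = 0)
o(R, P) = -161 + P + R*P² (o(R, P) = R*P² + (-161 + P) = -161 + P + R*P²)
√(805243 + o(1160, 1/(-1136 - 527))) + x(2026) = √(805243 + (-161 + 1/(-1136 - 527) + 1160*(1/(-1136 - 527))²)) + 0 = √(805243 + (-161 + 1/(-1663) + 1160*(1/(-1663))²)) + 0 = √(805243 + (-161 - 1/1663 + 1160*(-1/1663)²)) + 0 = √(805243 + (-161 - 1/1663 + 1160*(1/2765569))) + 0 = √(805243 + (-161 - 1/1663 + 1160/2765569)) + 0 = √(805243 - 445257112/2765569) + 0 = √(2226509821155/2765569) + 0 = √2226509821155/1663 + 0 = √2226509821155/1663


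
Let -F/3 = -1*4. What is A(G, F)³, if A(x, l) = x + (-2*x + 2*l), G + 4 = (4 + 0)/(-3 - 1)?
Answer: 24389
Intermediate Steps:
F = 12 (F = -(-3)*4 = -3*(-4) = 12)
G = -5 (G = -4 + (4 + 0)/(-3 - 1) = -4 + 4/(-4) = -4 + 4*(-¼) = -4 - 1 = -5)
A(x, l) = -x + 2*l
A(G, F)³ = (-1*(-5) + 2*12)³ = (5 + 24)³ = 29³ = 24389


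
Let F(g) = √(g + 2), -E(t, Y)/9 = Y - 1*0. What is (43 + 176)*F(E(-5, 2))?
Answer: 876*I ≈ 876.0*I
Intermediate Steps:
E(t, Y) = -9*Y (E(t, Y) = -9*(Y - 1*0) = -9*(Y + 0) = -9*Y)
F(g) = √(2 + g)
(43 + 176)*F(E(-5, 2)) = (43 + 176)*√(2 - 9*2) = 219*√(2 - 18) = 219*√(-16) = 219*(4*I) = 876*I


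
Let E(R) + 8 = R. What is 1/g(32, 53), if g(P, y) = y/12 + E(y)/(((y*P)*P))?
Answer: 162816/719239 ≈ 0.22637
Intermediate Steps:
E(R) = -8 + R
g(P, y) = y/12 + (-8 + y)/(P²*y) (g(P, y) = y/12 + (-8 + y)/(((y*P)*P)) = y*(1/12) + (-8 + y)/(((P*y)*P)) = y/12 + (-8 + y)/((y*P²)) = y/12 + (-8 + y)*(1/(P²*y)) = y/12 + (-8 + y)/(P²*y))
1/g(32, 53) = 1/(32⁻² + (1/12)*53 - 8/(32²*53)) = 1/(1/1024 + 53/12 - 8*1/1024*1/53) = 1/(1/1024 + 53/12 - 1/6784) = 1/(719239/162816) = 162816/719239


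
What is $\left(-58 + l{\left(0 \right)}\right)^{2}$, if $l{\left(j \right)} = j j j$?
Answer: $3364$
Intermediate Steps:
$l{\left(j \right)} = j^{3}$ ($l{\left(j \right)} = j^{2} j = j^{3}$)
$\left(-58 + l{\left(0 \right)}\right)^{2} = \left(-58 + 0^{3}\right)^{2} = \left(-58 + 0\right)^{2} = \left(-58\right)^{2} = 3364$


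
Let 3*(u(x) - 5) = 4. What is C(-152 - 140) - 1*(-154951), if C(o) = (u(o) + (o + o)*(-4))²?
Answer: 50773288/9 ≈ 5.6415e+6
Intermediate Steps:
u(x) = 19/3 (u(x) = 5 + (⅓)*4 = 5 + 4/3 = 19/3)
C(o) = (19/3 - 8*o)² (C(o) = (19/3 + (o + o)*(-4))² = (19/3 + (2*o)*(-4))² = (19/3 - 8*o)²)
C(-152 - 140) - 1*(-154951) = (-19 + 24*(-152 - 140))²/9 - 1*(-154951) = (-19 + 24*(-292))²/9 + 154951 = (-19 - 7008)²/9 + 154951 = (⅑)*(-7027)² + 154951 = (⅑)*49378729 + 154951 = 49378729/9 + 154951 = 50773288/9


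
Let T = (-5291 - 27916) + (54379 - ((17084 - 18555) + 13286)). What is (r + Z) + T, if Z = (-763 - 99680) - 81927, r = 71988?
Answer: -101025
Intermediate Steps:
Z = -182370 (Z = -100443 - 81927 = -182370)
T = 9357 (T = -33207 + (54379 - (-1471 + 13286)) = -33207 + (54379 - 1*11815) = -33207 + (54379 - 11815) = -33207 + 42564 = 9357)
(r + Z) + T = (71988 - 182370) + 9357 = -110382 + 9357 = -101025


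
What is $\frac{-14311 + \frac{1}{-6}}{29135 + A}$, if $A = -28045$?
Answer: $- \frac{85867}{6540} \approx -13.13$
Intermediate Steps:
$\frac{-14311 + \frac{1}{-6}}{29135 + A} = \frac{-14311 + \frac{1}{-6}}{29135 - 28045} = \frac{-14311 - \frac{1}{6}}{1090} = \left(- \frac{85867}{6}\right) \frac{1}{1090} = - \frac{85867}{6540}$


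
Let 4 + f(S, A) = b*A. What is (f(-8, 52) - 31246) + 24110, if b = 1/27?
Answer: -192728/27 ≈ -7138.1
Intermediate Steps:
b = 1/27 ≈ 0.037037
f(S, A) = -4 + A/27
(f(-8, 52) - 31246) + 24110 = ((-4 + (1/27)*52) - 31246) + 24110 = ((-4 + 52/27) - 31246) + 24110 = (-56/27 - 31246) + 24110 = -843698/27 + 24110 = -192728/27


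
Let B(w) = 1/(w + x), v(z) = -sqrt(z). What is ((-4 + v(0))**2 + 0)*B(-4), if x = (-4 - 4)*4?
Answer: -4/9 ≈ -0.44444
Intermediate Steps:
x = -32 (x = -8*4 = -32)
B(w) = 1/(-32 + w) (B(w) = 1/(w - 32) = 1/(-32 + w))
((-4 + v(0))**2 + 0)*B(-4) = ((-4 - sqrt(0))**2 + 0)/(-32 - 4) = ((-4 - 1*0)**2 + 0)/(-36) = ((-4 + 0)**2 + 0)*(-1/36) = ((-4)**2 + 0)*(-1/36) = (16 + 0)*(-1/36) = 16*(-1/36) = -4/9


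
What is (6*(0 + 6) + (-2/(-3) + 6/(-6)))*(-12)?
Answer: -428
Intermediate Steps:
(6*(0 + 6) + (-2/(-3) + 6/(-6)))*(-12) = (6*6 + (-2*(-1/3) + 6*(-1/6)))*(-12) = (36 + (2/3 - 1))*(-12) = (36 - 1/3)*(-12) = (107/3)*(-12) = -428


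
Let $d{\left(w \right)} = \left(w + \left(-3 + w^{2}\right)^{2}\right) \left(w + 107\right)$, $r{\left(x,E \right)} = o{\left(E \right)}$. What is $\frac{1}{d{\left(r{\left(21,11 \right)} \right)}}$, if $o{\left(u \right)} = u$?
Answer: $\frac{1}{1644330} \approx 6.0815 \cdot 10^{-7}$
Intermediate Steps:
$r{\left(x,E \right)} = E$
$d{\left(w \right)} = \left(107 + w\right) \left(w + \left(-3 + w^{2}\right)^{2}\right)$ ($d{\left(w \right)} = \left(w + \left(-3 + w^{2}\right)^{2}\right) \left(107 + w\right) = \left(107 + w\right) \left(w + \left(-3 + w^{2}\right)^{2}\right)$)
$\frac{1}{d{\left(r{\left(21,11 \right)} \right)}} = \frac{1}{11^{2} + 107 \cdot 11 + 107 \left(-3 + 11^{2}\right)^{2} + 11 \left(-3 + 11^{2}\right)^{2}} = \frac{1}{121 + 1177 + 107 \left(-3 + 121\right)^{2} + 11 \left(-3 + 121\right)^{2}} = \frac{1}{121 + 1177 + 107 \cdot 118^{2} + 11 \cdot 118^{2}} = \frac{1}{121 + 1177 + 107 \cdot 13924 + 11 \cdot 13924} = \frac{1}{121 + 1177 + 1489868 + 153164} = \frac{1}{1644330}$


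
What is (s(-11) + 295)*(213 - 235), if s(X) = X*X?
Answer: -9152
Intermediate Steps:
s(X) = X**2
(s(-11) + 295)*(213 - 235) = ((-11)**2 + 295)*(213 - 235) = (121 + 295)*(-22) = 416*(-22) = -9152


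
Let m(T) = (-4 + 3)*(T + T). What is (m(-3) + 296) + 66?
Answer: 368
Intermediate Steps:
m(T) = -2*T
(m(-3) + 296) + 66 = (-2*(-3) + 296) + 66 = (6 + 296) + 66 = 302 + 66 = 368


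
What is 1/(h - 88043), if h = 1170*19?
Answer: -1/65813 ≈ -1.5195e-5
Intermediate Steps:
h = 22230
1/(h - 88043) = 1/(22230 - 88043) = 1/(-65813) = -1/65813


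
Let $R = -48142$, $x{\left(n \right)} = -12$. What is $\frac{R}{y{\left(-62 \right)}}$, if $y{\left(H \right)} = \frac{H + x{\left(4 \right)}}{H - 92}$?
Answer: $- \frac{3706934}{37} \approx -1.0019 \cdot 10^{5}$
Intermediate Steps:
$y{\left(H \right)} = \frac{-12 + H}{-92 + H}$ ($y{\left(H \right)} = \frac{H - 12}{H - 92} = \frac{-12 + H}{-92 + H}$)
$\frac{R}{y{\left(-62 \right)}} = - \frac{48142}{\frac{1}{-92 - 62} \left(-12 - 62\right)} = - \frac{48142}{\frac{1}{-154} \left(-74\right)} = - \frac{48142}{\left(- \frac{1}{154}\right) \left(-74\right)} = - \frac{48142}{\frac{37}{77}} = \left(-48142\right) \frac{77}{37} = - \frac{3706934}{37}$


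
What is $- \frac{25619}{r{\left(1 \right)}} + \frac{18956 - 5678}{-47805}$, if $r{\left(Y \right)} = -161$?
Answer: $\frac{407526179}{2565535} \approx 158.85$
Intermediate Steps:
$- \frac{25619}{r{\left(1 \right)}} + \frac{18956 - 5678}{-47805} = - \frac{25619}{-161} + \frac{18956 - 5678}{-47805} = \left(-25619\right) \left(- \frac{1}{161}\right) + \left(18956 - 5678\right) \left(- \frac{1}{47805}\right) = \frac{25619}{161} + 13278 \left(- \frac{1}{47805}\right) = \frac{25619}{161} - \frac{4426}{15935} = \frac{407526179}{2565535}$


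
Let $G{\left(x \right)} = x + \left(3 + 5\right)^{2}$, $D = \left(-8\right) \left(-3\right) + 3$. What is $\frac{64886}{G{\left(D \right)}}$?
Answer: $\frac{64886}{91} \approx 713.03$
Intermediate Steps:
$D = 27$ ($D = 24 + 3 = 27$)
$G{\left(x \right)} = 64 + x$ ($G{\left(x \right)} = x + 8^{2} = x + 64 = 64 + x$)
$\frac{64886}{G{\left(D \right)}} = \frac{64886}{64 + 27} = \frac{64886}{91}$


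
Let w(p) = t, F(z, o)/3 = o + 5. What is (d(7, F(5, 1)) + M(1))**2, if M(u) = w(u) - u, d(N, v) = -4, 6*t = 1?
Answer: 841/36 ≈ 23.361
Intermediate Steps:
F(z, o) = 15 + 3*o (F(z, o) = 3*(o + 5) = 3*(5 + o) = 15 + 3*o)
t = 1/6 (t = (1/6)*1 = 1/6 ≈ 0.16667)
w(p) = 1/6
M(u) = 1/6 - u
(d(7, F(5, 1)) + M(1))**2 = (-4 + (1/6 - 1*1))**2 = (-4 + (1/6 - 1))**2 = (-4 - 5/6)**2 = (-29/6)**2 = 841/36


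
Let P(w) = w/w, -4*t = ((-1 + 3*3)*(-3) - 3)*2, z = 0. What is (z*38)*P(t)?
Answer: 0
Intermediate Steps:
t = 27/2 (t = -((-1 + 3*3)*(-3) - 3)*2/4 = -((-1 + 9)*(-3) - 3)*2/4 = -(8*(-3) - 3)*2/4 = -(-24 - 3)*2/4 = -(-27)*2/4 = -¼*(-54) = 27/2 ≈ 13.500)
P(w) = 1
(z*38)*P(t) = (0*38)*1 = 0*1 = 0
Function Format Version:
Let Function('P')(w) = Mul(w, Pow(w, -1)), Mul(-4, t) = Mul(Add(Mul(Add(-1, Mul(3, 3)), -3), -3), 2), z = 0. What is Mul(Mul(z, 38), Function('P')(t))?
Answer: 0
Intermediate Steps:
t = Rational(27, 2) (t = Mul(Rational(-1, 4), Mul(Add(Mul(Add(-1, Mul(3, 3)), -3), -3), 2)) = Mul(Rational(-1, 4), Mul(Add(Mul(Add(-1, 9), -3), -3), 2)) = Mul(Rational(-1, 4), Mul(Add(Mul(8, -3), -3), 2)) = Mul(Rational(-1, 4), Mul(Add(-24, -3), 2)) = Mul(Rational(-1, 4), Mul(-27, 2)) = Mul(Rational(-1, 4), -54) = Rational(27, 2) ≈ 13.500)
Function('P')(w) = 1
Mul(Mul(z, 38), Function('P')(t)) = Mul(Mul(0, 38), 1) = Mul(0, 1) = 0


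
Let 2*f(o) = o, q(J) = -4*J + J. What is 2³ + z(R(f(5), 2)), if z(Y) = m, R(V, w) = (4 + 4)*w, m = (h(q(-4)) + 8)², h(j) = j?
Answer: 408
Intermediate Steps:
q(J) = -3*J
f(o) = o/2
m = 400 (m = (-3*(-4) + 8)² = (12 + 8)² = 20² = 400)
R(V, w) = 8*w
z(Y) = 400
2³ + z(R(f(5), 2)) = 2³ + 400 = 8 + 400 = 408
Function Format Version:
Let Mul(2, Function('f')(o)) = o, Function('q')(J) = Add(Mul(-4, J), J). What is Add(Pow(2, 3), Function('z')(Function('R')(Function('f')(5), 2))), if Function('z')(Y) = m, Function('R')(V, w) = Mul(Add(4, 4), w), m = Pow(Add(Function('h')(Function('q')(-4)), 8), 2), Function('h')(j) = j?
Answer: 408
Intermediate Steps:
Function('q')(J) = Mul(-3, J)
Function('f')(o) = Mul(Rational(1, 2), o)
m = 400 (m = Pow(Add(Mul(-3, -4), 8), 2) = Pow(Add(12, 8), 2) = Pow(20, 2) = 400)
Function('R')(V, w) = Mul(8, w)
Function('z')(Y) = 400
Add(Pow(2, 3), Function('z')(Function('R')(Function('f')(5), 2))) = Add(Pow(2, 3), 400) = Add(8, 400) = 408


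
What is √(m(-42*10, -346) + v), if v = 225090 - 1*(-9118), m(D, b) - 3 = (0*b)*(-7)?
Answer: √234211 ≈ 483.95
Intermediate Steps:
m(D, b) = 3 (m(D, b) = 3 + (0*b)*(-7) = 3 + 0*(-7) = 3 + 0 = 3)
v = 234208 (v = 225090 + 9118 = 234208)
√(m(-42*10, -346) + v) = √(3 + 234208) = √234211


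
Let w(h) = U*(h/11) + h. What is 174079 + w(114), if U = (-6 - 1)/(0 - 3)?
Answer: 1916389/11 ≈ 1.7422e+5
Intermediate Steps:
U = 7/3 (U = -7/(-3) = -7*(-1/3) = 7/3 ≈ 2.3333)
w(h) = 40*h/33 (w(h) = 7*(h/11)/3 + h = 7*h/33 + h = 40*h/33)
174079 + w(114) = 174079 + (40/33)*114 = 174079 + 1520/11 = 1916389/11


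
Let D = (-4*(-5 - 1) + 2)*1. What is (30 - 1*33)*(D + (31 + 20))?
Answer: -231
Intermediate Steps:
D = 26 (D = (-4*(-6) + 2)*1 = (24 + 2)*1 = 26*1 = 26)
(30 - 1*33)*(D + (31 + 20)) = (30 - 1*33)*(26 + (31 + 20)) = (30 - 33)*(26 + 51) = -3*77 = -231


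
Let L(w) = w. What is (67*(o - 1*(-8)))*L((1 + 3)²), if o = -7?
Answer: 1072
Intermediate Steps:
(67*(o - 1*(-8)))*L((1 + 3)²) = (67*(-7 - 1*(-8)))*(1 + 3)² = (67*(-7 + 8))*4² = (67*1)*16 = 67*16 = 1072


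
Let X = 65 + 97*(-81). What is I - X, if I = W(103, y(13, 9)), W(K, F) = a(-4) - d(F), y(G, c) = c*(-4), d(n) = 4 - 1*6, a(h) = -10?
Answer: 7784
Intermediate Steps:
d(n) = -2 (d(n) = 4 - 6 = -2)
y(G, c) = -4*c
W(K, F) = -8 (W(K, F) = -10 - 1*(-2) = -10 + 2 = -8)
X = -7792 (X = 65 - 7857 = -7792)
I = -8
I - X = -8 - 1*(-7792) = -8 + 7792 = 7784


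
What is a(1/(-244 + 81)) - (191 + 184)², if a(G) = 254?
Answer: -140371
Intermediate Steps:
a(1/(-244 + 81)) - (191 + 184)² = 254 - (191 + 184)² = 254 - 1*375² = 254 - 1*140625 = 254 - 140625 = -140371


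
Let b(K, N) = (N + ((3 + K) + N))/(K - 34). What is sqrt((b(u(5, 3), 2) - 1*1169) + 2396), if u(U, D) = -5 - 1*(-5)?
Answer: sqrt(1418174)/34 ≈ 35.026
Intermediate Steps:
u(U, D) = 0 (u(U, D) = -5 + 5 = 0)
b(K, N) = (3 + K + 2*N)/(-34 + K) (b(K, N) = (N + (3 + K + N))/(-34 + K) = (3 + K + 2*N)/(-34 + K))
sqrt((b(u(5, 3), 2) - 1*1169) + 2396) = sqrt(((3 + 0 + 2*2)/(-34 + 0) - 1*1169) + 2396) = sqrt(((3 + 0 + 4)/(-34) - 1169) + 2396) = sqrt((-1/34*7 - 1169) + 2396) = sqrt((-7/34 - 1169) + 2396) = sqrt(-39753/34 + 2396) = sqrt(41711/34) = sqrt(1418174)/34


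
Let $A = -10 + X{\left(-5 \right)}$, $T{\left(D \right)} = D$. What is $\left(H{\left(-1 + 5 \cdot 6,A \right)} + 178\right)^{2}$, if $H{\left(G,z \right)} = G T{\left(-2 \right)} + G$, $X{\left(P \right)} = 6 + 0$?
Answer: $22201$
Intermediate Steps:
$X{\left(P \right)} = 6$
$A = -4$ ($A = -10 + 6 = -4$)
$H{\left(G,z \right)} = - G$ ($H{\left(G,z \right)} = G \left(-2\right) + G = - 2 G + G = - G$)
$\left(H{\left(-1 + 5 \cdot 6,A \right)} + 178\right)^{2} = \left(- (-1 + 5 \cdot 6) + 178\right)^{2} = \left(- (-1 + 30) + 178\right)^{2} = \left(\left(-1\right) 29 + 178\right)^{2} = \left(-29 + 178\right)^{2} = 149^{2} = 22201$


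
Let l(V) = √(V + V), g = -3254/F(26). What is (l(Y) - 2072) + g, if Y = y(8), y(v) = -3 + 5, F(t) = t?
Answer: -28537/13 ≈ -2195.2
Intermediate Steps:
y(v) = 2
Y = 2
g = -1627/13 (g = -3254/26 = -3254*1/26 = -1627/13 ≈ -125.15)
l(V) = √2*√V (l(V) = √(2*V) = √2*√V)
(l(Y) - 2072) + g = (√2*√2 - 2072) - 1627/13 = (2 - 2072) - 1627/13 = -2070 - 1627/13 = -28537/13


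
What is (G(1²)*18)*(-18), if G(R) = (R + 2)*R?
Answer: -972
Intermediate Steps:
G(R) = R*(2 + R) (G(R) = (2 + R)*R = R*(2 + R))
(G(1²)*18)*(-18) = ((1²*(2 + 1²))*18)*(-18) = ((1*(2 + 1))*18)*(-18) = ((1*3)*18)*(-18) = (3*18)*(-18) = 54*(-18) = -972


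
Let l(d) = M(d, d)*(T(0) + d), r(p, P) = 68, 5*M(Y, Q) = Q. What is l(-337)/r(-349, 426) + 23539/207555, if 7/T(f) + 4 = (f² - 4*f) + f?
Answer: 18961778093/56454960 ≈ 335.87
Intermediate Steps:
M(Y, Q) = Q/5
T(f) = 7/(-4 + f² - 3*f) (T(f) = 7/(-4 + ((f² - 4*f) + f)) = 7/(-4 + (f² - 3*f)) = 7/(-4 + f² - 3*f))
l(d) = d*(-7/4 + d)/5 (l(d) = (d/5)*(7/(-4 + 0² - 3*0) + d) = (d/5)*(7/(-4 + 0 + 0) + d) = (d/5)*(7/(-4) + d) = (d/5)*(7*(-¼) + d) = (d/5)*(-7/4 + d) = d*(-7/4 + d)/5)
l(-337)/r(-349, 426) + 23539/207555 = ((1/20)*(-337)*(-7 + 4*(-337)))/68 + 23539/207555 = ((1/20)*(-337)*(-7 - 1348))*(1/68) + 23539*(1/207555) = ((1/20)*(-337)*(-1355))*(1/68) + 23539/207555 = (91327/4)*(1/68) + 23539/207555 = 91327/272 + 23539/207555 = 18961778093/56454960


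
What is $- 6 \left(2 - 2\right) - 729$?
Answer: $-729$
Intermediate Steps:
$- 6 \left(2 - 2\right) - 729 = \left(-6\right) 0 - 729 = 0 - 729 = -729$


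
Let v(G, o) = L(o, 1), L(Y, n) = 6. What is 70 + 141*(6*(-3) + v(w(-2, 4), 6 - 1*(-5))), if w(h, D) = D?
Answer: -1622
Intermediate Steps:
v(G, o) = 6
70 + 141*(6*(-3) + v(w(-2, 4), 6 - 1*(-5))) = 70 + 141*(6*(-3) + 6) = 70 + 141*(-18 + 6) = 70 + 141*(-12) = 70 - 1692 = -1622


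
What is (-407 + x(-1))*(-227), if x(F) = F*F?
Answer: 92162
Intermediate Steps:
x(F) = F²
(-407 + x(-1))*(-227) = (-407 + (-1)²)*(-227) = (-407 + 1)*(-227) = -406*(-227) = 92162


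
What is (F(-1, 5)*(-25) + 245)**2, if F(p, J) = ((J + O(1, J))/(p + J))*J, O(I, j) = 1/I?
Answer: 13225/4 ≈ 3306.3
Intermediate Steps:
F(p, J) = J*(1 + J)/(J + p) (F(p, J) = ((J + 1/1)/(p + J))*J = ((J + 1)/(J + p))*J = ((1 + J)/(J + p))*J = J*(1 + J)/(J + p))
(F(-1, 5)*(-25) + 245)**2 = ((5*(1 + 5)/(5 - 1))*(-25) + 245)**2 = ((5*6/4)*(-25) + 245)**2 = ((5*(1/4)*6)*(-25) + 245)**2 = ((15/2)*(-25) + 245)**2 = (-375/2 + 245)**2 = (115/2)**2 = 13225/4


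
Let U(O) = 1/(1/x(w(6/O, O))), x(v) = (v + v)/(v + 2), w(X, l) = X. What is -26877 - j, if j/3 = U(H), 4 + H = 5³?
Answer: -1666383/62 ≈ -26877.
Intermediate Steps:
x(v) = 2*v/(2 + v) (x(v) = (2*v)/(2 + v) = 2*v/(2 + v))
H = 121 (H = -4 + 5³ = -4 + 125 = 121)
U(O) = 12/(O*(2 + 6/O)) (U(O) = 1/(1/(2*(6/O)/(2 + 6/O))) = 1/(1/(12/(O*(2 + 6/O)))) = 1/(O*(2 + 6/O)/12) = 12/(O*(2 + 6/O)))
j = 9/62 (j = 3*(6/(3 + 121)) = 3*(6/124) = 3*(6*(1/124)) = 3*(3/62) = 9/62 ≈ 0.14516)
-26877 - j = -26877 - 1*9/62 = -26877 - 9/62 = -1666383/62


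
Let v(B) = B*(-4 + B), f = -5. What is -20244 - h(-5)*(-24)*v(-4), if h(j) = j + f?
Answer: -27924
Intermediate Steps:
h(j) = -5 + j (h(j) = j - 5 = -5 + j)
-20244 - h(-5)*(-24)*v(-4) = -20244 - (-5 - 5)*(-24)*(-4*(-4 - 4)) = -20244 - (-10*(-24))*(-4*(-8)) = -20244 - 240*32 = -20244 - 1*7680 = -20244 - 7680 = -27924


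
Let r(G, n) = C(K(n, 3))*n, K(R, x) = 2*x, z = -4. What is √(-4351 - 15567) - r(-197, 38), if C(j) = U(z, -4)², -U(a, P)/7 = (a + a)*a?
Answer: -1906688 + I*√19918 ≈ -1.9067e+6 + 141.13*I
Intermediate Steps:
U(a, P) = -14*a² (U(a, P) = -7*(a + a)*a = -7*2*a*a = -14*a²)
C(j) = 50176 (C(j) = (-14*(-4)²)² = (-14*16)² = (-224)² = 50176)
r(G, n) = 50176*n
√(-4351 - 15567) - r(-197, 38) = √(-4351 - 15567) - 50176*38 = √(-19918) - 1*1906688 = I*√19918 - 1906688 = -1906688 + I*√19918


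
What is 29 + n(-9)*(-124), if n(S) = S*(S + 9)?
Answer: 29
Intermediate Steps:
n(S) = S*(9 + S)
29 + n(-9)*(-124) = 29 - 9*(9 - 9)*(-124) = 29 - 9*0*(-124) = 29 + 0*(-124) = 29 + 0 = 29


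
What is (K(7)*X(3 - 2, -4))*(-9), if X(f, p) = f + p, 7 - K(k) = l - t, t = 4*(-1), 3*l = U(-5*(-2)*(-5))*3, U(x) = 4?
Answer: -27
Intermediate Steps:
l = 4 (l = (4*3)/3 = (1/3)*12 = 4)
t = -4
K(k) = -1 (K(k) = 7 - (4 - 1*(-4)) = 7 - (4 + 4) = 7 - 1*8 = 7 - 8 = -1)
(K(7)*X(3 - 2, -4))*(-9) = -((3 - 2) - 4)*(-9) = -(1 - 4)*(-9) = -1*(-3)*(-9) = 3*(-9) = -27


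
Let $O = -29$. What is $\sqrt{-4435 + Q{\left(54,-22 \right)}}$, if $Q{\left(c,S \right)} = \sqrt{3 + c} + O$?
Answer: $\sqrt{-4464 + \sqrt{57}} \approx 66.757 i$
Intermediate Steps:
$Q{\left(c,S \right)} = -29 + \sqrt{3 + c}$ ($Q{\left(c,S \right)} = \sqrt{3 + c} - 29 = -29 + \sqrt{3 + c}$)
$\sqrt{-4435 + Q{\left(54,-22 \right)}} = \sqrt{-4435 - \left(29 - \sqrt{3 + 54}\right)} = \sqrt{-4435 - \left(29 - \sqrt{57}\right)} = \sqrt{-4464 + \sqrt{57}}$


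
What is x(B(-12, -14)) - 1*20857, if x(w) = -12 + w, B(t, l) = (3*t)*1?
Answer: -20905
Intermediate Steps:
B(t, l) = 3*t
x(B(-12, -14)) - 1*20857 = (-12 + 3*(-12)) - 1*20857 = (-12 - 36) - 20857 = -48 - 20857 = -20905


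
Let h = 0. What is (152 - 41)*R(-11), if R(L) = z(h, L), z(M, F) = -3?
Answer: -333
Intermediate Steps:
R(L) = -3
(152 - 41)*R(-11) = (152 - 41)*(-3) = 111*(-3) = -333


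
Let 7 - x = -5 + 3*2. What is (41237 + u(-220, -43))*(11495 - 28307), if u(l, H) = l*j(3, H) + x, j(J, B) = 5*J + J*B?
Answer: -1115022276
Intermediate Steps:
j(J, B) = 5*J + B*J
x = 6 (x = 7 - (-5 + 3*2) = 7 - (-5 + 6) = 7 - 1*1 = 7 - 1 = 6)
u(l, H) = 6 + l*(15 + 3*H) (u(l, H) = l*(3*(5 + H)) + 6 = l*(15 + 3*H) + 6 = 6 + l*(15 + 3*H))
(41237 + u(-220, -43))*(11495 - 28307) = (41237 + (6 + 3*(-220)*(5 - 43)))*(11495 - 28307) = (41237 + (6 + 3*(-220)*(-38)))*(-16812) = (41237 + (6 + 25080))*(-16812) = (41237 + 25086)*(-16812) = 66323*(-16812) = -1115022276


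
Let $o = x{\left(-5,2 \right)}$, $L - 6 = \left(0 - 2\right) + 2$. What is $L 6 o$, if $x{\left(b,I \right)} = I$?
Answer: $72$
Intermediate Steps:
$L = 6$ ($L = 6 + \left(\left(0 - 2\right) + 2\right) = 6 + \left(-2 + 2\right) = 6 + 0 = 6$)
$o = 2$
$L 6 o = 6 \cdot 6 \cdot 2 = 36 \cdot 2 = 72$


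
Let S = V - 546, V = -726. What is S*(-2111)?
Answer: 2685192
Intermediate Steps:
S = -1272 (S = -726 - 546 = -1272)
S*(-2111) = -1272*(-2111) = 2685192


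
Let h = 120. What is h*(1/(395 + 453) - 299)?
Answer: -3803265/106 ≈ -35880.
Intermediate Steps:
h*(1/(395 + 453) - 299) = 120*(1/(395 + 453) - 299) = 120*(1/848 - 299) = 120*(-253551/848) = -3803265/106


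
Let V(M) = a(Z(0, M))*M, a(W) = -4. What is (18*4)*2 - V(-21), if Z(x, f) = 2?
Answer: 60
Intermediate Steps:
V(M) = -4*M
(18*4)*2 - V(-21) = (18*4)*2 - (-4)*(-21) = 72*2 - 1*84 = 144 - 84 = 60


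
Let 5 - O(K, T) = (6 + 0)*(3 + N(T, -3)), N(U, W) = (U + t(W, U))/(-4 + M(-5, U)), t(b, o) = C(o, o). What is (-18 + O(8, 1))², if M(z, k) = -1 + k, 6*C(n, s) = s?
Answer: 13689/16 ≈ 855.56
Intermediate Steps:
C(n, s) = s/6
t(b, o) = o/6
N(U, W) = 7*U/(6*(-5 + U)) (N(U, W) = (U + U/6)/(-4 + (-1 + U)) = (7*U/6)/(-5 + U) = 7*U/(6*(-5 + U)))
O(K, T) = -13 - 7*T/(-5 + T) (O(K, T) = 5 - (6 + 0)*(3 + 7*T/(6*(-5 + T))) = 5 - 6*(3 + 7*T/(6*(-5 + T))) = 5 - (18 + 7*T/(-5 + T)) = 5 + (-18 - 7*T/(-5 + T)) = -13 - 7*T/(-5 + T))
(-18 + O(8, 1))² = (-18 + 5*(13 - 4*1)/(-5 + 1))² = (-18 + 5*(13 - 4)/(-4))² = (-18 + 5*(-¼)*9)² = (-18 - 45/4)² = (-117/4)² = 13689/16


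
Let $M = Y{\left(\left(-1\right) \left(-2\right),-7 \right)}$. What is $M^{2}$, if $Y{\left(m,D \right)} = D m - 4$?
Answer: $324$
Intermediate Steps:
$Y{\left(m,D \right)} = -4 + D m$
$M = -18$ ($M = -4 - 7 \left(\left(-1\right) \left(-2\right)\right) = -4 - 14 = -18$)
$M^{2} = \left(-18\right)^{2} = 324$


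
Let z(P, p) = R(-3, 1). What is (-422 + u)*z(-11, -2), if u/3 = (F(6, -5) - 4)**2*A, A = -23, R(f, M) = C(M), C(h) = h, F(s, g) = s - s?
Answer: -1526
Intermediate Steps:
F(s, g) = 0
R(f, M) = M
z(P, p) = 1
u = -1104 (u = 3*((0 - 4)**2*(-23)) = 3*((-4)**2*(-23)) = 3*(16*(-23)) = 3*(-368) = -1104)
(-422 + u)*z(-11, -2) = (-422 - 1104)*1 = -1526*1 = -1526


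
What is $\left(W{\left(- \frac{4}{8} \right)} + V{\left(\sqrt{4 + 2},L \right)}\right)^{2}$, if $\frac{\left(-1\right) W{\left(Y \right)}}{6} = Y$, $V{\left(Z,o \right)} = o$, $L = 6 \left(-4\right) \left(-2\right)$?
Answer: $2601$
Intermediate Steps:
$L = 48$ ($L = \left(-24\right) \left(-2\right) = 48$)
$W{\left(Y \right)} = - 6 Y$
$\left(W{\left(- \frac{4}{8} \right)} + V{\left(\sqrt{4 + 2},L \right)}\right)^{2} = \left(- 6 \left(- \frac{4}{8}\right) + 48\right)^{2} = \left(- 6 \left(\left(-4\right) \frac{1}{8}\right) + 48\right)^{2} = \left(\left(-6\right) \left(- \frac{1}{2}\right) + 48\right)^{2} = \left(3 + 48\right)^{2} = 51^{2} = 2601$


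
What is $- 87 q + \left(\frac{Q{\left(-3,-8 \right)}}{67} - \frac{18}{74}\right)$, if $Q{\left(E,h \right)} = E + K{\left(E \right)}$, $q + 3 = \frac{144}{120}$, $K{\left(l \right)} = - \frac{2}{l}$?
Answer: $\frac{5812831}{37185} \approx 156.32$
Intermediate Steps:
$q = - \frac{9}{5}$ ($q = -3 + \frac{144}{120} = -3 + 144 \cdot \frac{1}{120} = -3 + \frac{6}{5} = - \frac{9}{5} \approx -1.8$)
$Q{\left(E,h \right)} = E - \frac{2}{E}$
$- 87 q + \left(\frac{Q{\left(-3,-8 \right)}}{67} - \frac{18}{74}\right) = \left(-87\right) \left(- \frac{9}{5}\right) - \left(\frac{9}{37} - \frac{-3 - \frac{2}{-3}}{67}\right) = \frac{783}{5} - \left(\frac{9}{37} - \left(-3 - - \frac{2}{3}\right) \frac{1}{67}\right) = \frac{783}{5} - \left(\frac{9}{37} - \left(-3 + \frac{2}{3}\right) \frac{1}{67}\right) = \frac{783}{5} - \frac{2068}{7437} = \frac{5812831}{37185}$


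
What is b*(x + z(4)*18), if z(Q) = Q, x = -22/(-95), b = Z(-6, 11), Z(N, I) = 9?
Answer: 61758/95 ≈ 650.08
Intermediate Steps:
b = 9
x = 22/95 (x = -22*(-1/95) = 22/95 ≈ 0.23158)
b*(x + z(4)*18) = 9*(22/95 + 4*18) = 9*(22/95 + 72) = 9*(6862/95) = 61758/95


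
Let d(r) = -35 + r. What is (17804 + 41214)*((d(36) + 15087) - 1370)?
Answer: 809608924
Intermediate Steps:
(17804 + 41214)*((d(36) + 15087) - 1370) = (17804 + 41214)*(((-35 + 36) + 15087) - 1370) = 59018*((1 + 15087) - 1370) = 59018*(15088 - 1370) = 59018*13718 = 809608924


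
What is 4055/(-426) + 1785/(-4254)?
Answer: -1500865/151017 ≈ -9.9384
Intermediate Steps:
4055/(-426) + 1785/(-4254) = 4055*(-1/426) + 1785*(-1/4254) = -4055/426 - 595/1418 = -1500865/151017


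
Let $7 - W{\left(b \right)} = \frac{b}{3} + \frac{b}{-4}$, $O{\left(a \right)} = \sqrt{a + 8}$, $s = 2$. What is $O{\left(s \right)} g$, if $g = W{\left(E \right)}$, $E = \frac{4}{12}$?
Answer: $\frac{251 \sqrt{10}}{36} \approx 22.048$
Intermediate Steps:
$E = \frac{1}{3}$ ($E = 4 \cdot \frac{1}{12} = \frac{1}{3} \approx 0.33333$)
$O{\left(a \right)} = \sqrt{8 + a}$
$W{\left(b \right)} = 7 - \frac{b}{12}$ ($W{\left(b \right)} = 7 - \left(\frac{b}{3} + \frac{b}{-4}\right) = 7 - \left(b \frac{1}{3} + b \left(- \frac{1}{4}\right)\right) = 7 - \left(\frac{b}{3} - \frac{b}{4}\right) = 7 - \frac{b}{12}$)
$g = \frac{251}{36}$ ($g = 7 - \frac{1}{36} = \frac{251}{36} \approx 6.9722$)
$O{\left(s \right)} g = \sqrt{8 + 2} \cdot \frac{251}{36} = \sqrt{10} \cdot \frac{251}{36} = \frac{251 \sqrt{10}}{36}$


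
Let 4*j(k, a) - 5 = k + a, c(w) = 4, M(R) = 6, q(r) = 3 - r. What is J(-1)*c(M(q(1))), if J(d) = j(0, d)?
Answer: 4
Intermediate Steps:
j(k, a) = 5/4 + a/4 + k/4 (j(k, a) = 5/4 + (k + a)/4 = 5/4 + (a + k)/4 = 5/4 + (a/4 + k/4) = 5/4 + a/4 + k/4)
J(d) = 5/4 + d/4 (J(d) = 5/4 + d/4 + (1/4)*0 = 5/4 + d/4 + 0 = 5/4 + d/4)
J(-1)*c(M(q(1))) = (5/4 + (1/4)*(-1))*4 = (5/4 - 1/4)*4 = 1*4 = 4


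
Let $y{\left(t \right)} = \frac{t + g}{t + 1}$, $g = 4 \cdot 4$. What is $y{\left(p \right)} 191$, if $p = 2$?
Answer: $1146$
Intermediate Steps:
$g = 16$
$y{\left(t \right)} = \frac{16 + t}{1 + t}$ ($y{\left(t \right)} = \frac{t + 16}{t + 1} = \frac{16 + t}{1 + t}$)
$y{\left(p \right)} 191 = \frac{16 + 2}{1 + 2} \cdot 191 = \frac{1}{3} \cdot 18 \cdot 191 = 6 \cdot 191 = 1146$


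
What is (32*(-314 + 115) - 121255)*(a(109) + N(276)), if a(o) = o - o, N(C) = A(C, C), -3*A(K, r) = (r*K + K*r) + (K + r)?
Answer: 6504689064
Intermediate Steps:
A(K, r) = -K/3 - r/3 - 2*K*r/3 (A(K, r) = -((r*K + K*r) + (K + r))/3 = -((K*r + K*r) + (K + r))/3 = -(2*K*r + (K + r))/3 = -(K + r + 2*K*r)/3 = -K/3 - r/3 - 2*K*r/3)
N(C) = -2*C/3 - 2*C²/3 (N(C) = -C/3 - C/3 - 2*C*C/3 = -C/3 - C/3 - 2*C²/3 = -2*C/3 - 2*C²/3)
a(o) = 0
(32*(-314 + 115) - 121255)*(a(109) + N(276)) = (32*(-314 + 115) - 121255)*(0 + (⅔)*276*(-1 - 1*276)) = (32*(-199) - 121255)*(0 + (⅔)*276*(-1 - 276)) = (-6368 - 121255)*(0 + (⅔)*276*(-277)) = -127623*(0 - 50968) = -127623*(-50968) = 6504689064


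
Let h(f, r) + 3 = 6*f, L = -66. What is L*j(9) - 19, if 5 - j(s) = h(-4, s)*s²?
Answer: -144691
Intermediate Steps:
h(f, r) = -3 + 6*f
j(s) = 5 + 27*s² (j(s) = 5 - (-3 + 6*(-4))*s² = 5 - (-3 - 24)*s² = 5 - (-27)*s² = 5 + 27*s²)
L*j(9) - 19 = -66*(5 + 27*9²) - 19 = -66*(5 + 27*81) - 19 = -66*(5 + 2187) - 19 = -66*2192 - 19 = -144672 - 19 = -144691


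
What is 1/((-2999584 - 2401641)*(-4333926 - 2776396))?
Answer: 1/38404448944450 ≈ 2.6039e-14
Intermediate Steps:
1/((-2999584 - 2401641)*(-4333926 - 2776396)) = 1/(-5401225*(-7110322)) = 1/38404448944450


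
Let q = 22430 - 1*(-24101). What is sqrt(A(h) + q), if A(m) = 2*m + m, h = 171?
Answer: 2*sqrt(11761) ≈ 216.90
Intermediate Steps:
A(m) = 3*m
q = 46531 (q = 22430 + 24101 = 46531)
sqrt(A(h) + q) = sqrt(3*171 + 46531) = sqrt(513 + 46531) = sqrt(47044) = 2*sqrt(11761)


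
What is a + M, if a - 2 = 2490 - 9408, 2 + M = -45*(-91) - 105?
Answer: -2928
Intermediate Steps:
M = 3988 (M = -2 + (-45*(-91) - 105) = -2 + (4095 - 105) = -2 + 3990 = 3988)
a = -6916 (a = 2 + (2490 - 9408) = 2 - 6918 = -6916)
a + M = -6916 + 3988 = -2928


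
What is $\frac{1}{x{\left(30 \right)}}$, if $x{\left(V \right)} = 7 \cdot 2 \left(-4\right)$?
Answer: $- \frac{1}{56} \approx -0.017857$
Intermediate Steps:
$x{\left(V \right)} = -56$ ($x{\left(V \right)} = 14 \left(-4\right) = -56$)
$\frac{1}{x{\left(30 \right)}} = \frac{1}{-56} = - \frac{1}{56}$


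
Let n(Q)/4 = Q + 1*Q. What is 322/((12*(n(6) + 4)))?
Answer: 161/312 ≈ 0.51603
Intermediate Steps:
n(Q) = 8*Q (n(Q) = 4*(Q + 1*Q) = 4*(Q + Q) = 4*(2*Q) = 8*Q)
322/((12*(n(6) + 4))) = 322/((12*(8*6 + 4))) = 322/((12*(48 + 4))) = 322/((12*52)) = 322/624 = 322*(1/624) = 161/312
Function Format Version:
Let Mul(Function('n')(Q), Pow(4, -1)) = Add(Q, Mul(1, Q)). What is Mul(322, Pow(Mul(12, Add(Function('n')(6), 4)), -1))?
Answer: Rational(161, 312) ≈ 0.51603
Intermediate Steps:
Function('n')(Q) = Mul(8, Q) (Function('n')(Q) = Mul(4, Add(Q, Mul(1, Q))) = Mul(4, Add(Q, Q)) = Mul(4, Mul(2, Q)) = Mul(8, Q))
Mul(322, Pow(Mul(12, Add(Function('n')(6), 4)), -1)) = Mul(322, Pow(Mul(12, Add(Mul(8, 6), 4)), -1)) = Mul(322, Pow(Mul(12, Add(48, 4)), -1)) = Mul(322, Pow(Mul(12, 52), -1)) = Mul(322, Pow(624, -1)) = Mul(322, Rational(1, 624)) = Rational(161, 312)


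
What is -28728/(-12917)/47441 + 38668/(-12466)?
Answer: -11847607143974/3819553709501 ≈ -3.1018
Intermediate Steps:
-28728/(-12917)/47441 + 38668/(-12466) = -28728*(-1/12917)*(1/47441) + 38668*(-1/12466) = (28728/12917)*(1/47441) - 19334/6233 = 28728/612795397 - 19334/6233 = -11847607143974/3819553709501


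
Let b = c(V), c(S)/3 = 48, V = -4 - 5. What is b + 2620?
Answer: 2764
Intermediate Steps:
V = -9
c(S) = 144 (c(S) = 3*48 = 144)
b = 144
b + 2620 = 144 + 2620 = 2764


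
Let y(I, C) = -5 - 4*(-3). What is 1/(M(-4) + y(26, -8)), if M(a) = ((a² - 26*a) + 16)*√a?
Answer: 7/74033 - 272*I/74033 ≈ 9.4552e-5 - 0.003674*I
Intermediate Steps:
y(I, C) = 7 (y(I, C) = -5 + 12 = 7)
M(a) = √a*(16 + a² - 26*a) (M(a) = (16 + a² - 26*a)*√a = √a*(16 + a² - 26*a))
1/(M(-4) + y(26, -8)) = 1/(√(-4)*(16 + (-4)² - 26*(-4)) + 7) = 1/((2*I)*(16 + 16 + 104) + 7) = 1/((2*I)*136 + 7) = 1/(272*I + 7) = 1/(7 + 272*I) = (7 - 272*I)/74033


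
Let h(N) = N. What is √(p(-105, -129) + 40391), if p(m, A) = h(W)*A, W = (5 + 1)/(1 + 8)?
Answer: √40305 ≈ 200.76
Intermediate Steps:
W = ⅔ (W = 6/9 = 6*(⅑) = ⅔ ≈ 0.66667)
p(m, A) = 2*A/3
√(p(-105, -129) + 40391) = √((⅔)*(-129) + 40391) = √(-86 + 40391) = √40305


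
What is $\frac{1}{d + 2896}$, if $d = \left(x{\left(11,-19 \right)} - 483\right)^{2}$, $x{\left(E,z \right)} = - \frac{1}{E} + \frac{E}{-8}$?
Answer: $\frac{7744}{1839999313} \approx 4.2087 \cdot 10^{-6}$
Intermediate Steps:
$x{\left(E,z \right)} = - \frac{1}{E} - \frac{E}{8}$ ($x{\left(E,z \right)} = - \frac{1}{E} + E \left(- \frac{1}{8}\right) = - \frac{1}{E} - \frac{E}{8}$)
$d = \frac{1817572689}{7744}$ ($d = \left(\left(- \frac{1}{11} - \frac{11}{8}\right) - 483\right)^{2} = \left(- \frac{129}{88} - 483\right)^{2} = \left(- \frac{42633}{88}\right)^{2} = \frac{1817572689}{7744} \approx 2.3471 \cdot 10^{5}$)
$\frac{1}{d + 2896} = \frac{1}{\frac{1817572689}{7744} + 2896} = \frac{1}{\frac{1839999313}{7744}} = \frac{7744}{1839999313}$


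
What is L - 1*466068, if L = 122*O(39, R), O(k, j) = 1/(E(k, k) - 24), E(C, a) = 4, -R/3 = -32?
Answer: -4660741/10 ≈ -4.6607e+5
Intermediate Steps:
R = 96 (R = -3*(-32) = 96)
O(k, j) = -1/20 (O(k, j) = 1/(4 - 24) = 1/(-20) = -1/20)
L = -61/10 (L = 122*(-1/20) = -61/10 ≈ -6.1000)
L - 1*466068 = -61/10 - 1*466068 = -61/10 - 466068 = -4660741/10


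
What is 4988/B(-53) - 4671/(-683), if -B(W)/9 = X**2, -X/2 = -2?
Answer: -683545/24588 ≈ -27.800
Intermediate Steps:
X = 4 (X = -2*(-2) = 4)
B(W) = -144 (B(W) = -9*4**2 = -9*16 = -144)
4988/B(-53) - 4671/(-683) = 4988/(-144) - 4671/(-683) = 4988*(-1/144) - 4671*(-1/683) = -1247/36 + 4671/683 = -683545/24588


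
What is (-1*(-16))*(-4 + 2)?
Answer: -32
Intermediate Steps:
(-1*(-16))*(-4 + 2) = 16*(-2) = -32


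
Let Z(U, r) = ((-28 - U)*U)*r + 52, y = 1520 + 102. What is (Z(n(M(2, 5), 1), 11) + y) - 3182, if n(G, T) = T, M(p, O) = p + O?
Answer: -1827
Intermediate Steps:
M(p, O) = O + p
y = 1622
Z(U, r) = 52 + U*r*(-28 - U) (Z(U, r) = (U*(-28 - U))*r + 52 = U*r*(-28 - U) + 52 = 52 + U*r*(-28 - U))
(Z(n(M(2, 5), 1), 11) + y) - 3182 = ((52 - 1*11*1² - 28*1*11) + 1622) - 3182 = ((52 - 1*11*1 - 308) + 1622) - 3182 = ((52 - 11 - 308) + 1622) - 3182 = (-267 + 1622) - 3182 = 1355 - 3182 = -1827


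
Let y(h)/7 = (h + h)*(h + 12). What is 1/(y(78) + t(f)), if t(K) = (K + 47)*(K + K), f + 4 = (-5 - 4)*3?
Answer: 1/97288 ≈ 1.0279e-5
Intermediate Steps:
y(h) = 14*h*(12 + h) (y(h) = 7*((h + h)*(h + 12)) = 7*((2*h)*(12 + h)) = 7*(2*h*(12 + h)) = 14*h*(12 + h))
f = -31 (f = -4 + (-5 - 4)*3 = -4 - 9*3 = -4 - 27 = -31)
t(K) = 2*K*(47 + K) (t(K) = (47 + K)*(2*K) = 2*K*(47 + K))
1/(y(78) + t(f)) = 1/(14*78*(12 + 78) + 2*(-31)*(47 - 31)) = 1/(14*78*90 + 2*(-31)*16) = 1/(98280 - 992) = 1/97288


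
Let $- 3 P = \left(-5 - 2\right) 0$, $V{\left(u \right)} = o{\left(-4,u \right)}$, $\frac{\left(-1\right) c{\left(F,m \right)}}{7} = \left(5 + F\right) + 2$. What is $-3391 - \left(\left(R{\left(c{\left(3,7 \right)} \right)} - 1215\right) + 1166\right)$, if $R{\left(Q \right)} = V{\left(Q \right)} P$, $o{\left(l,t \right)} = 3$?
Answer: $-3342$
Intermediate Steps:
$c{\left(F,m \right)} = -49 - 7 F$ ($c{\left(F,m \right)} = - 7 \left(\left(5 + F\right) + 2\right) = - 7 \left(7 + F\right) = -49 - 7 F$)
$V{\left(u \right)} = 3$
$P = 0$ ($P = - \frac{\left(-5 - 2\right) 0}{3} = - \frac{\left(-7\right) 0}{3} = \left(- \frac{1}{3}\right) 0 = 0$)
$R{\left(Q \right)} = 0$ ($R{\left(Q \right)} = 3 \cdot 0 = 0$)
$-3391 - \left(\left(R{\left(c{\left(3,7 \right)} \right)} - 1215\right) + 1166\right) = -3391 - \left(\left(0 - 1215\right) + 1166\right) = -3391 - \left(-1215 + 1166\right) = -3391 - -49 = -3391 + 49 = -3342$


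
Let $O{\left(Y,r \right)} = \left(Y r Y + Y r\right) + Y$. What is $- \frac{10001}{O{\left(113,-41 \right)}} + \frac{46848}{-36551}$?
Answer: $- \frac{24372493001}{19300718999} \approx -1.2628$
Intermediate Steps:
$O{\left(Y,r \right)} = Y + Y r + r Y^{2}$ ($O{\left(Y,r \right)} = \left(r Y^{2} + Y r\right) + Y = \left(Y r + r Y^{2}\right) + Y = Y + Y r + r Y^{2}$)
$- \frac{10001}{O{\left(113,-41 \right)}} + \frac{46848}{-36551} = - \frac{10001}{113 \left(1 - 41 + 113 \left(-41\right)\right)} + \frac{46848}{-36551} = - \frac{10001}{113 \left(1 - 41 - 4633\right)} + 46848 \left(- \frac{1}{36551}\right) = - \frac{10001}{113 \left(-4673\right)} - \frac{46848}{36551} = - \frac{10001}{-528049} - \frac{46848}{36551} = \left(-10001\right) \left(- \frac{1}{528049}\right) - \frac{46848}{36551} = \frac{10001}{528049} - \frac{46848}{36551} = - \frac{24372493001}{19300718999}$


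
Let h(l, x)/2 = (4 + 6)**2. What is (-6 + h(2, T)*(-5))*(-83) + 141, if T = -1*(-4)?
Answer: 83639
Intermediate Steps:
T = 4
h(l, x) = 200 (h(l, x) = 2*(4 + 6)**2 = 2*10**2 = 2*100 = 200)
(-6 + h(2, T)*(-5))*(-83) + 141 = (-6 + 200*(-5))*(-83) + 141 = (-6 - 1000)*(-83) + 141 = -1006*(-83) + 141 = 83498 + 141 = 83639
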